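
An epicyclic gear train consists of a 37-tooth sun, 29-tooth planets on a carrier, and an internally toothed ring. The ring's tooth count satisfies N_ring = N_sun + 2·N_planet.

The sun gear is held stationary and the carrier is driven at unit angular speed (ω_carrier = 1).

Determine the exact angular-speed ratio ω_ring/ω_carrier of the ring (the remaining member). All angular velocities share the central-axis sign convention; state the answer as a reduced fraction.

132/95

N_ring = 37 + 2·29 = 95
37(ω_s−ω_c) = −95(ω_r−ω_c),  ω_s=0, ω_c=1
ω_r = 1 − (37/95)(0−1) = 132/95
ω_r/ω_c = 132/95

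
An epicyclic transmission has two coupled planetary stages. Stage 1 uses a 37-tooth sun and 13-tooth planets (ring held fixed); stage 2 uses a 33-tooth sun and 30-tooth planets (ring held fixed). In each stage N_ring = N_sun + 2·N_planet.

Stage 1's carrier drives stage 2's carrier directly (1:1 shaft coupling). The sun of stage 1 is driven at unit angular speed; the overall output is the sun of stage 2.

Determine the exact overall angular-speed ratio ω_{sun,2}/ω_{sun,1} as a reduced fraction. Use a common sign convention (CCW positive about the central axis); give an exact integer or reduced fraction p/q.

Stage 1: N_ring = 37 + 2·13 = 63
Stage 1: 37(ω_s−ω_c) = −63(ω_r−ω_c),  ω_r=0, ω_s=1
Stage 1: 37(1−ω_c) = −63(0−ω_c)  ⇒  100ω_c = 37  ⇒  ω_c = 37/100
  ⇒ ω_c¹/ω_s¹ = 37/100
Stage 2: N_ring = 33 + 2·30 = 93
Stage 2: 33(ω_s−ω_c) = −93(ω_r−ω_c),  ω_r=0, ω_c=1
Stage 2: ω_s = 1 − (93/33)(0−1) = 42/11
  ⇒ ω_s²/ω_c² = 42/11
Coupling ω_c² = ω_c¹ ⇒ overall = 37/100 × 42/11 = 777/550

777/550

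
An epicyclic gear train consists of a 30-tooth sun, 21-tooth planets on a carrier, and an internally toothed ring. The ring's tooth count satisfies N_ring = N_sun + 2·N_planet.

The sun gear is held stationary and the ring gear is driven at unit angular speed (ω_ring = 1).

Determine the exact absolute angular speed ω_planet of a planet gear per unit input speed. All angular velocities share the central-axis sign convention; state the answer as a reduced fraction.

N_ring = 30 + 2·21 = 72
30(ω_s−ω_c) = −72(ω_r−ω_c),  ω_s=0, ω_r=1
30(0−ω_c) = −72(1−ω_c)  ⇒  102ω_c = 72  ⇒  ω_c = 12/17
sun–planet: 30·(0−12/17) = −21·(ω_p−ω_c)  ⇒  ω_p−ω_c = −(30/21)·(-12/17) = 120/119
ω_p = 12/17 + 120/119 = 12/7

12/7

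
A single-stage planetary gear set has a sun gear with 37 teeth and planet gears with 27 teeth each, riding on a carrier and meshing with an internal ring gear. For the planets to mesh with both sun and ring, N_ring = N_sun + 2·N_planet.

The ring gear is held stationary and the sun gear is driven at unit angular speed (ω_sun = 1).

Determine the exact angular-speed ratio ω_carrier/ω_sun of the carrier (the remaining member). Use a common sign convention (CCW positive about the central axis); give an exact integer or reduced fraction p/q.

N_ring = 37 + 2·27 = 91
37(ω_s−ω_c) = −91(ω_r−ω_c),  ω_r=0, ω_s=1
37(1−ω_c) = −91(0−ω_c)  ⇒  128ω_c = 37  ⇒  ω_c = 37/128
ω_c/ω_s = 37/128

37/128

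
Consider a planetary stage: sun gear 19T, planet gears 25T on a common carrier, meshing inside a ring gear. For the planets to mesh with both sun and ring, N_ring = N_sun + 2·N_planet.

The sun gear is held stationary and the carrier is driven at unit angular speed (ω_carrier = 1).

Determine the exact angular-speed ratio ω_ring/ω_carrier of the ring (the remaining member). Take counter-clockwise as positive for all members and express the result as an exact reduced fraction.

88/69

N_ring = 19 + 2·25 = 69
19(ω_s−ω_c) = −69(ω_r−ω_c),  ω_s=0, ω_c=1
ω_r = 1 − (19/69)(0−1) = 88/69
ω_r/ω_c = 88/69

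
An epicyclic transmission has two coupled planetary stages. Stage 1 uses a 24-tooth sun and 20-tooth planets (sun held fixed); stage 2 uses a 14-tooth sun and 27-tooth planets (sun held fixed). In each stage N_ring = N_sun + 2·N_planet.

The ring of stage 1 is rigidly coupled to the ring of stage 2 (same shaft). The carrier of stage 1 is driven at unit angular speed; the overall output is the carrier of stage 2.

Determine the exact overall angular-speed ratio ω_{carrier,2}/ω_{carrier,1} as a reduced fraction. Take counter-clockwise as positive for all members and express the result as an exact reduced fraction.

Stage 1: N_ring = 24 + 2·20 = 64
Stage 1: 24(ω_s−ω_c) = −64(ω_r−ω_c),  ω_s=0, ω_c=1
Stage 1: ω_r = 1 − (24/64)(0−1) = 11/8
  ⇒ ω_r¹/ω_c¹ = 11/8
Stage 2: N_ring = 14 + 2·27 = 68
Stage 2: 14(ω_s−ω_c) = −68(ω_r−ω_c),  ω_s=0, ω_r=1
Stage 2: 14(0−ω_c) = −68(1−ω_c)  ⇒  82ω_c = 68  ⇒  ω_c = 34/41
  ⇒ ω_c²/ω_r² = 34/41
Coupling ω_r² = ω_r¹ ⇒ overall = 11/8 × 34/41 = 187/164

187/164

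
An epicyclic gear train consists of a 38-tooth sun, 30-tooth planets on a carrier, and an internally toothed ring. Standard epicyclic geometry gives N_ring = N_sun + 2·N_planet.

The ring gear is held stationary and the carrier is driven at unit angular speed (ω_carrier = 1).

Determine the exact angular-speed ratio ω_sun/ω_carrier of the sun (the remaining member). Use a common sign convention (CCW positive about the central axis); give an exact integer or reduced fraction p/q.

N_ring = 38 + 2·30 = 98
38(ω_s−ω_c) = −98(ω_r−ω_c),  ω_r=0, ω_c=1
ω_s = 1 − (98/38)(0−1) = 68/19
ω_s/ω_c = 68/19

68/19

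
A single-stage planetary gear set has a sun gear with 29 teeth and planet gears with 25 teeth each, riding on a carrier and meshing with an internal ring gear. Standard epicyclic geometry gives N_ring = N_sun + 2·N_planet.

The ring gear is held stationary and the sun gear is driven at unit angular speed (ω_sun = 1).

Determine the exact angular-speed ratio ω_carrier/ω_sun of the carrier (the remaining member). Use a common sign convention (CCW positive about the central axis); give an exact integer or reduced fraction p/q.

N_ring = 29 + 2·25 = 79
29(ω_s−ω_c) = −79(ω_r−ω_c),  ω_r=0, ω_s=1
29(1−ω_c) = −79(0−ω_c)  ⇒  108ω_c = 29  ⇒  ω_c = 29/108
ω_c/ω_s = 29/108

29/108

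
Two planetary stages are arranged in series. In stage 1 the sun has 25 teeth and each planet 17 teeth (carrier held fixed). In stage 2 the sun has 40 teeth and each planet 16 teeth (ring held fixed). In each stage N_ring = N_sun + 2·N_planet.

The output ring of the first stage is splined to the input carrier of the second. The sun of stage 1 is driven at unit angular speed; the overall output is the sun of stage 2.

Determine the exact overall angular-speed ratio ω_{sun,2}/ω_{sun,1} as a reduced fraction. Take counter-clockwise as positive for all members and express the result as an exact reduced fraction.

Stage 1: N_ring = 25 + 2·17 = 59
Stage 1: 25(ω_s−ω_c) = −59(ω_r−ω_c),  ω_c=0, ω_s=1
Stage 1: ω_r = 0 − (25/59)(1−0) = -25/59
  ⇒ ω_r¹/ω_s¹ = -25/59
Stage 2: N_ring = 40 + 2·16 = 72
Stage 2: 40(ω_s−ω_c) = −72(ω_r−ω_c),  ω_r=0, ω_c=1
Stage 2: ω_s = 1 − (72/40)(0−1) = 14/5
  ⇒ ω_s²/ω_c² = 14/5
Coupling ω_c² = ω_r¹ ⇒ overall = -25/59 × 14/5 = -70/59

-70/59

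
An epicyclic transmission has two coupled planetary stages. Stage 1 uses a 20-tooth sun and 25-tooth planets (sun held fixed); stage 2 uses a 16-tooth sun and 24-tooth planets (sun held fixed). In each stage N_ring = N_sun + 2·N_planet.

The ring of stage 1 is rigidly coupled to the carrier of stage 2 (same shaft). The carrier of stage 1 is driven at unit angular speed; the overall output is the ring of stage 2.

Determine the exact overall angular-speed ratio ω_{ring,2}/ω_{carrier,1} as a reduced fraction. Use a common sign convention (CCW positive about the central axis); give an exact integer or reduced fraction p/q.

Stage 1: N_ring = 20 + 2·25 = 70
Stage 1: 20(ω_s−ω_c) = −70(ω_r−ω_c),  ω_s=0, ω_c=1
Stage 1: ω_r = 1 − (20/70)(0−1) = 9/7
  ⇒ ω_r¹/ω_c¹ = 9/7
Stage 2: N_ring = 16 + 2·24 = 64
Stage 2: 16(ω_s−ω_c) = −64(ω_r−ω_c),  ω_s=0, ω_c=1
Stage 2: ω_r = 1 − (16/64)(0−1) = 5/4
  ⇒ ω_r²/ω_c² = 5/4
Coupling ω_c² = ω_r¹ ⇒ overall = 9/7 × 5/4 = 45/28

45/28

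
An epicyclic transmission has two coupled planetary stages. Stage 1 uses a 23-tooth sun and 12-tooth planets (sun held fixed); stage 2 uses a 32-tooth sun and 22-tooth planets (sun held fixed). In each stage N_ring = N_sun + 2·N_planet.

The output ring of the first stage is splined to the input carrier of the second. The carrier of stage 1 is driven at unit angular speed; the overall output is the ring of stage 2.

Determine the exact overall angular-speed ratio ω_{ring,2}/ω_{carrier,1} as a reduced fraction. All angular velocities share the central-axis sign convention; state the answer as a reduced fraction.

1890/893

Stage 1: N_ring = 23 + 2·12 = 47
Stage 1: 23(ω_s−ω_c) = −47(ω_r−ω_c),  ω_s=0, ω_c=1
Stage 1: ω_r = 1 − (23/47)(0−1) = 70/47
  ⇒ ω_r¹/ω_c¹ = 70/47
Stage 2: N_ring = 32 + 2·22 = 76
Stage 2: 32(ω_s−ω_c) = −76(ω_r−ω_c),  ω_s=0, ω_c=1
Stage 2: ω_r = 1 − (32/76)(0−1) = 27/19
  ⇒ ω_r²/ω_c² = 27/19
Coupling ω_c² = ω_r¹ ⇒ overall = 70/47 × 27/19 = 1890/893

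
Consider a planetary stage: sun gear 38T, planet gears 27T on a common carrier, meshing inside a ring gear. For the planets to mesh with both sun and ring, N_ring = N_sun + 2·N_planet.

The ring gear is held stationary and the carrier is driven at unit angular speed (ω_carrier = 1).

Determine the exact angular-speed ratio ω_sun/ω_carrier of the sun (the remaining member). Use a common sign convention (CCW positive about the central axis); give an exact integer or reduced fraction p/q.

N_ring = 38 + 2·27 = 92
38(ω_s−ω_c) = −92(ω_r−ω_c),  ω_r=0, ω_c=1
ω_s = 1 − (92/38)(0−1) = 65/19
ω_s/ω_c = 65/19

65/19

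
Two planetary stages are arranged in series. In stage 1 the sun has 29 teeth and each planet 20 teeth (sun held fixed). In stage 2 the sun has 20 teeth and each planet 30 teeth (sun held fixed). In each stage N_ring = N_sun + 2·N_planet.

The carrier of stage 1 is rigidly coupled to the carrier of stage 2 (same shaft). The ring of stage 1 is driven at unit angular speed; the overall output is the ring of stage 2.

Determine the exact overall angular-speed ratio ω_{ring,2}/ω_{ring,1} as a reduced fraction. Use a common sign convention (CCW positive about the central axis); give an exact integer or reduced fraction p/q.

345/392

Stage 1: N_ring = 29 + 2·20 = 69
Stage 1: 29(ω_s−ω_c) = −69(ω_r−ω_c),  ω_s=0, ω_r=1
Stage 1: 29(0−ω_c) = −69(1−ω_c)  ⇒  98ω_c = 69  ⇒  ω_c = 69/98
  ⇒ ω_c¹/ω_r¹ = 69/98
Stage 2: N_ring = 20 + 2·30 = 80
Stage 2: 20(ω_s−ω_c) = −80(ω_r−ω_c),  ω_s=0, ω_c=1
Stage 2: ω_r = 1 − (20/80)(0−1) = 5/4
  ⇒ ω_r²/ω_c² = 5/4
Coupling ω_c² = ω_c¹ ⇒ overall = 69/98 × 5/4 = 345/392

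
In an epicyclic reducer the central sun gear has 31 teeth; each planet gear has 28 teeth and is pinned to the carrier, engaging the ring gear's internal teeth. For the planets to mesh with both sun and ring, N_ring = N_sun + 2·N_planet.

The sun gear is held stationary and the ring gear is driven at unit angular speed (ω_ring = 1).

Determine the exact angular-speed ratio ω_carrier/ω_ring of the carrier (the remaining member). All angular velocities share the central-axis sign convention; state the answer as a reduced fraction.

87/118

N_ring = 31 + 2·28 = 87
31(ω_s−ω_c) = −87(ω_r−ω_c),  ω_s=0, ω_r=1
31(0−ω_c) = −87(1−ω_c)  ⇒  118ω_c = 87  ⇒  ω_c = 87/118
ω_c/ω_r = 87/118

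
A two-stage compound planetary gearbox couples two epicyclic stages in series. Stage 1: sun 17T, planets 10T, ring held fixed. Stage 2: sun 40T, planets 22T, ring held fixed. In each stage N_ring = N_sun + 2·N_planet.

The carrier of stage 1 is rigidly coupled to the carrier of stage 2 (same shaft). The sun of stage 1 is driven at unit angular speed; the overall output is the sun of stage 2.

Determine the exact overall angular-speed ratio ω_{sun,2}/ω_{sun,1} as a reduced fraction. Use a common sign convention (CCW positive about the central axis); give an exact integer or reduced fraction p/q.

Stage 1: N_ring = 17 + 2·10 = 37
Stage 1: 17(ω_s−ω_c) = −37(ω_r−ω_c),  ω_r=0, ω_s=1
Stage 1: 17(1−ω_c) = −37(0−ω_c)  ⇒  54ω_c = 17  ⇒  ω_c = 17/54
  ⇒ ω_c¹/ω_s¹ = 17/54
Stage 2: N_ring = 40 + 2·22 = 84
Stage 2: 40(ω_s−ω_c) = −84(ω_r−ω_c),  ω_r=0, ω_c=1
Stage 2: ω_s = 1 − (84/40)(0−1) = 31/10
  ⇒ ω_s²/ω_c² = 31/10
Coupling ω_c² = ω_c¹ ⇒ overall = 17/54 × 31/10 = 527/540

527/540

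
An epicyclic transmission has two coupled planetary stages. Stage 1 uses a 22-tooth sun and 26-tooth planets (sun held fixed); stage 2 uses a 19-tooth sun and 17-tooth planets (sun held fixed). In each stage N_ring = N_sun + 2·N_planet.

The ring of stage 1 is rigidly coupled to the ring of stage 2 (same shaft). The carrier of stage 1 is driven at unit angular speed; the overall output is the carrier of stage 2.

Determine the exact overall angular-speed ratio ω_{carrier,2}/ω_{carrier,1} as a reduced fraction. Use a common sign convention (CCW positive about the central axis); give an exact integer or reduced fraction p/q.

106/111

Stage 1: N_ring = 22 + 2·26 = 74
Stage 1: 22(ω_s−ω_c) = −74(ω_r−ω_c),  ω_s=0, ω_c=1
Stage 1: ω_r = 1 − (22/74)(0−1) = 48/37
  ⇒ ω_r¹/ω_c¹ = 48/37
Stage 2: N_ring = 19 + 2·17 = 53
Stage 2: 19(ω_s−ω_c) = −53(ω_r−ω_c),  ω_s=0, ω_r=1
Stage 2: 19(0−ω_c) = −53(1−ω_c)  ⇒  72ω_c = 53  ⇒  ω_c = 53/72
  ⇒ ω_c²/ω_r² = 53/72
Coupling ω_r² = ω_r¹ ⇒ overall = 48/37 × 53/72 = 106/111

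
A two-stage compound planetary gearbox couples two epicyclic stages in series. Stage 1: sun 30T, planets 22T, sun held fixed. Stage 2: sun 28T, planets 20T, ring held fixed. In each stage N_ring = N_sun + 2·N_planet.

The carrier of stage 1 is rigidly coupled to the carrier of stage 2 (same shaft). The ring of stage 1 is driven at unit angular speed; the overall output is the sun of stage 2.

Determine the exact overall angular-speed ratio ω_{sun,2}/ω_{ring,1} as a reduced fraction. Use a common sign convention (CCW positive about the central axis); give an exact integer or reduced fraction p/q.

222/91

Stage 1: N_ring = 30 + 2·22 = 74
Stage 1: 30(ω_s−ω_c) = −74(ω_r−ω_c),  ω_s=0, ω_r=1
Stage 1: 30(0−ω_c) = −74(1−ω_c)  ⇒  104ω_c = 74  ⇒  ω_c = 37/52
  ⇒ ω_c¹/ω_r¹ = 37/52
Stage 2: N_ring = 28 + 2·20 = 68
Stage 2: 28(ω_s−ω_c) = −68(ω_r−ω_c),  ω_r=0, ω_c=1
Stage 2: ω_s = 1 − (68/28)(0−1) = 24/7
  ⇒ ω_s²/ω_c² = 24/7
Coupling ω_c² = ω_c¹ ⇒ overall = 37/52 × 24/7 = 222/91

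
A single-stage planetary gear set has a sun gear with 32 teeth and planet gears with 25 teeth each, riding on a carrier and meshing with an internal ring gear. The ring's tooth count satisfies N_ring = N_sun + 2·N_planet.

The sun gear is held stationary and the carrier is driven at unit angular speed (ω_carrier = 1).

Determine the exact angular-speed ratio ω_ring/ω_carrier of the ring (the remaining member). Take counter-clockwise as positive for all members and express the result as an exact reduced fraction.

N_ring = 32 + 2·25 = 82
32(ω_s−ω_c) = −82(ω_r−ω_c),  ω_s=0, ω_c=1
ω_r = 1 − (32/82)(0−1) = 57/41
ω_r/ω_c = 57/41

57/41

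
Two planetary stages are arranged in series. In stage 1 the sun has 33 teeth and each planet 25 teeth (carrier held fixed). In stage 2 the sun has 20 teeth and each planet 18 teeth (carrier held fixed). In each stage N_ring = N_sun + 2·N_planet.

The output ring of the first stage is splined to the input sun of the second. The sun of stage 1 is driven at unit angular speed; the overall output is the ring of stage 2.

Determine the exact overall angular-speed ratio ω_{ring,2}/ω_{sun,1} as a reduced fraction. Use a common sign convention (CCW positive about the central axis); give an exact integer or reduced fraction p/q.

Stage 1: N_ring = 33 + 2·25 = 83
Stage 1: 33(ω_s−ω_c) = −83(ω_r−ω_c),  ω_c=0, ω_s=1
Stage 1: ω_r = 0 − (33/83)(1−0) = -33/83
  ⇒ ω_r¹/ω_s¹ = -33/83
Stage 2: N_ring = 20 + 2·18 = 56
Stage 2: 20(ω_s−ω_c) = −56(ω_r−ω_c),  ω_c=0, ω_s=1
Stage 2: ω_r = 0 − (20/56)(1−0) = -5/14
  ⇒ ω_r²/ω_s² = -5/14
Coupling ω_s² = ω_r¹ ⇒ overall = -33/83 × -5/14 = 165/1162

165/1162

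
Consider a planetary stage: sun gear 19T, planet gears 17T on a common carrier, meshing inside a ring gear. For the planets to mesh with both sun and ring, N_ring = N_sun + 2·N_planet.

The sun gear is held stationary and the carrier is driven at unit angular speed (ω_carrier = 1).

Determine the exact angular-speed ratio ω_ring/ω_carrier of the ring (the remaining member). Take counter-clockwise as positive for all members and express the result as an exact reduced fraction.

N_ring = 19 + 2·17 = 53
19(ω_s−ω_c) = −53(ω_r−ω_c),  ω_s=0, ω_c=1
ω_r = 1 − (19/53)(0−1) = 72/53
ω_r/ω_c = 72/53

72/53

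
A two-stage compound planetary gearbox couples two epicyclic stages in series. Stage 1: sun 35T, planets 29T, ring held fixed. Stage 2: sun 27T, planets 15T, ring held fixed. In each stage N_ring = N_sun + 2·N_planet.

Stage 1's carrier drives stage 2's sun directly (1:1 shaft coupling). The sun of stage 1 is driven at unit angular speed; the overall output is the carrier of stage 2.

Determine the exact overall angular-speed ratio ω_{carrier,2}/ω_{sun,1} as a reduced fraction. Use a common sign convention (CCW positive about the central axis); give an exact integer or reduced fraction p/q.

Stage 1: N_ring = 35 + 2·29 = 93
Stage 1: 35(ω_s−ω_c) = −93(ω_r−ω_c),  ω_r=0, ω_s=1
Stage 1: 35(1−ω_c) = −93(0−ω_c)  ⇒  128ω_c = 35  ⇒  ω_c = 35/128
  ⇒ ω_c¹/ω_s¹ = 35/128
Stage 2: N_ring = 27 + 2·15 = 57
Stage 2: 27(ω_s−ω_c) = −57(ω_r−ω_c),  ω_r=0, ω_s=1
Stage 2: 27(1−ω_c) = −57(0−ω_c)  ⇒  84ω_c = 27  ⇒  ω_c = 9/28
  ⇒ ω_c²/ω_s² = 9/28
Coupling ω_s² = ω_c¹ ⇒ overall = 35/128 × 9/28 = 45/512

45/512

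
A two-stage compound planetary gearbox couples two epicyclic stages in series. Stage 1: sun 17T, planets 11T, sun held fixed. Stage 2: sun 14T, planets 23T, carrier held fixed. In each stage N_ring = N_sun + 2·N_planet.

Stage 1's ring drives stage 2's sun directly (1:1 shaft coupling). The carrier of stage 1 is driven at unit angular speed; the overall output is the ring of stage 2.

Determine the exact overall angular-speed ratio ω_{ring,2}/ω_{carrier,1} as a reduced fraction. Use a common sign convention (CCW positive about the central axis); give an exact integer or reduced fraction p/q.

-196/585

Stage 1: N_ring = 17 + 2·11 = 39
Stage 1: 17(ω_s−ω_c) = −39(ω_r−ω_c),  ω_s=0, ω_c=1
Stage 1: ω_r = 1 − (17/39)(0−1) = 56/39
  ⇒ ω_r¹/ω_c¹ = 56/39
Stage 2: N_ring = 14 + 2·23 = 60
Stage 2: 14(ω_s−ω_c) = −60(ω_r−ω_c),  ω_c=0, ω_s=1
Stage 2: ω_r = 0 − (14/60)(1−0) = -7/30
  ⇒ ω_r²/ω_s² = -7/30
Coupling ω_s² = ω_r¹ ⇒ overall = 56/39 × -7/30 = -196/585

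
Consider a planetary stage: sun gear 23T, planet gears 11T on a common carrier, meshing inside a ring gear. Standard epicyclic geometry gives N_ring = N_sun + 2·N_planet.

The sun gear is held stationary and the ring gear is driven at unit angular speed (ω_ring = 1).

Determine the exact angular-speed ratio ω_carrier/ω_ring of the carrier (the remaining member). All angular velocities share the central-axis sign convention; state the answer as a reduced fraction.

45/68

N_ring = 23 + 2·11 = 45
23(ω_s−ω_c) = −45(ω_r−ω_c),  ω_s=0, ω_r=1
23(0−ω_c) = −45(1−ω_c)  ⇒  68ω_c = 45  ⇒  ω_c = 45/68
ω_c/ω_r = 45/68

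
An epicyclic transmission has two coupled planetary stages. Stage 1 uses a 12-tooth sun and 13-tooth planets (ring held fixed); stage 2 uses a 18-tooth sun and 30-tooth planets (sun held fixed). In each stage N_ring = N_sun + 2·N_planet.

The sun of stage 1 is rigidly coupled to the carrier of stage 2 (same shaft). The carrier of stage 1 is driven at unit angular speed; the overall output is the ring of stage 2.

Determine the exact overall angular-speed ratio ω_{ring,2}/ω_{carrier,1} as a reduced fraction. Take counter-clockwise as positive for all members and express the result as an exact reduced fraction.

Stage 1: N_ring = 12 + 2·13 = 38
Stage 1: 12(ω_s−ω_c) = −38(ω_r−ω_c),  ω_r=0, ω_c=1
Stage 1: ω_s = 1 − (38/12)(0−1) = 25/6
  ⇒ ω_s¹/ω_c¹ = 25/6
Stage 2: N_ring = 18 + 2·30 = 78
Stage 2: 18(ω_s−ω_c) = −78(ω_r−ω_c),  ω_s=0, ω_c=1
Stage 2: ω_r = 1 − (18/78)(0−1) = 16/13
  ⇒ ω_r²/ω_c² = 16/13
Coupling ω_c² = ω_s¹ ⇒ overall = 25/6 × 16/13 = 200/39

200/39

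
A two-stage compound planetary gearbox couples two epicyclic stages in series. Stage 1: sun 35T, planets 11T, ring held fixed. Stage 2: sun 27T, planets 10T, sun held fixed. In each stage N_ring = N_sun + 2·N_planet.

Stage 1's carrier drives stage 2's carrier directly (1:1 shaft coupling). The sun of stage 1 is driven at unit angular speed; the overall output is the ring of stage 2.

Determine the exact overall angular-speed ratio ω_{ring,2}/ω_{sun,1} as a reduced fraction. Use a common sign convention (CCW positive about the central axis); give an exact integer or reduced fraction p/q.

1295/2162

Stage 1: N_ring = 35 + 2·11 = 57
Stage 1: 35(ω_s−ω_c) = −57(ω_r−ω_c),  ω_r=0, ω_s=1
Stage 1: 35(1−ω_c) = −57(0−ω_c)  ⇒  92ω_c = 35  ⇒  ω_c = 35/92
  ⇒ ω_c¹/ω_s¹ = 35/92
Stage 2: N_ring = 27 + 2·10 = 47
Stage 2: 27(ω_s−ω_c) = −47(ω_r−ω_c),  ω_s=0, ω_c=1
Stage 2: ω_r = 1 − (27/47)(0−1) = 74/47
  ⇒ ω_r²/ω_c² = 74/47
Coupling ω_c² = ω_c¹ ⇒ overall = 35/92 × 74/47 = 1295/2162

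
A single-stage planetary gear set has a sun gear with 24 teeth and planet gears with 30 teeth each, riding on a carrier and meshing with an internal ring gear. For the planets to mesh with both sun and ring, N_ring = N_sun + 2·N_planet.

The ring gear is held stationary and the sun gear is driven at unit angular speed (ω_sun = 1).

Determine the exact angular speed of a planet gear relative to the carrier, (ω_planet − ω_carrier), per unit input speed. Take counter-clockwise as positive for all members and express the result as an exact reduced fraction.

-28/45

N_ring = 24 + 2·30 = 84
24(ω_s−ω_c) = −84(ω_r−ω_c),  ω_r=0, ω_s=1
24(1−ω_c) = −84(0−ω_c)  ⇒  108ω_c = 24  ⇒  ω_c = 2/9
sun–planet: 24·(1−2/9) = −30·(ω_p−ω_c)  ⇒  ω_p−ω_c = −(24/30)·(7/9) = -28/45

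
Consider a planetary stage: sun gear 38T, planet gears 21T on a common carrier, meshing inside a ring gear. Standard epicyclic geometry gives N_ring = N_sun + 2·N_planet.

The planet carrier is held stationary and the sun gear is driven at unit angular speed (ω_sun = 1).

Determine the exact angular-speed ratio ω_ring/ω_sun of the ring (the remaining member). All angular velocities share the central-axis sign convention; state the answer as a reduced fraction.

-19/40

N_ring = 38 + 2·21 = 80
38(ω_s−ω_c) = −80(ω_r−ω_c),  ω_c=0, ω_s=1
ω_r = 0 − (38/80)(1−0) = -19/40
ω_r/ω_s = -19/40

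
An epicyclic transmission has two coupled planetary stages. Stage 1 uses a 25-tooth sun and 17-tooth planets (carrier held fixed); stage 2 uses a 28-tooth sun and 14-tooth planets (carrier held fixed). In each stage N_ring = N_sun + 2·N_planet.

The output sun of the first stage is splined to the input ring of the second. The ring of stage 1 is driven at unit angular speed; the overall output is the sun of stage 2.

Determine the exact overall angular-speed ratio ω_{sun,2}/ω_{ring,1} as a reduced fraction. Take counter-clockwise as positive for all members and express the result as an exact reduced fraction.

Stage 1: N_ring = 25 + 2·17 = 59
Stage 1: 25(ω_s−ω_c) = −59(ω_r−ω_c),  ω_c=0, ω_r=1
Stage 1: ω_s = 0 − (59/25)(1−0) = -59/25
  ⇒ ω_s¹/ω_r¹ = -59/25
Stage 2: N_ring = 28 + 2·14 = 56
Stage 2: 28(ω_s−ω_c) = −56(ω_r−ω_c),  ω_c=0, ω_r=1
Stage 2: ω_s = 0 − (56/28)(1−0) = -2
  ⇒ ω_s²/ω_r² = -2
Coupling ω_r² = ω_s¹ ⇒ overall = -59/25 × -2 = 118/25

118/25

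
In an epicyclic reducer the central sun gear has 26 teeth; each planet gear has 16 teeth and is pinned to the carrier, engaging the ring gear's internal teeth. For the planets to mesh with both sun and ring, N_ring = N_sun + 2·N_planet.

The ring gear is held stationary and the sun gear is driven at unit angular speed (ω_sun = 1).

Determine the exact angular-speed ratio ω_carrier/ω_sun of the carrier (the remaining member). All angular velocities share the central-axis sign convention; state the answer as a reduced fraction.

13/42

N_ring = 26 + 2·16 = 58
26(ω_s−ω_c) = −58(ω_r−ω_c),  ω_r=0, ω_s=1
26(1−ω_c) = −58(0−ω_c)  ⇒  84ω_c = 26  ⇒  ω_c = 13/42
ω_c/ω_s = 13/42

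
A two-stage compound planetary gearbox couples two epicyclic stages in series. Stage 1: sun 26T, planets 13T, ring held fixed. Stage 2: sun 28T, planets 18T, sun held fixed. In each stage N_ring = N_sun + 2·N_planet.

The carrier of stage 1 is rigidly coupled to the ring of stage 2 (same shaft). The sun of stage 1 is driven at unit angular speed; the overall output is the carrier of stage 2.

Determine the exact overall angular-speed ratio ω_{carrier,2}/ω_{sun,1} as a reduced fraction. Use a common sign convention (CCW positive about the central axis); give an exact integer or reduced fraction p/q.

Stage 1: N_ring = 26 + 2·13 = 52
Stage 1: 26(ω_s−ω_c) = −52(ω_r−ω_c),  ω_r=0, ω_s=1
Stage 1: 26(1−ω_c) = −52(0−ω_c)  ⇒  78ω_c = 26  ⇒  ω_c = 1/3
  ⇒ ω_c¹/ω_s¹ = 1/3
Stage 2: N_ring = 28 + 2·18 = 64
Stage 2: 28(ω_s−ω_c) = −64(ω_r−ω_c),  ω_s=0, ω_r=1
Stage 2: 28(0−ω_c) = −64(1−ω_c)  ⇒  92ω_c = 64  ⇒  ω_c = 16/23
  ⇒ ω_c²/ω_r² = 16/23
Coupling ω_r² = ω_c¹ ⇒ overall = 1/3 × 16/23 = 16/69

16/69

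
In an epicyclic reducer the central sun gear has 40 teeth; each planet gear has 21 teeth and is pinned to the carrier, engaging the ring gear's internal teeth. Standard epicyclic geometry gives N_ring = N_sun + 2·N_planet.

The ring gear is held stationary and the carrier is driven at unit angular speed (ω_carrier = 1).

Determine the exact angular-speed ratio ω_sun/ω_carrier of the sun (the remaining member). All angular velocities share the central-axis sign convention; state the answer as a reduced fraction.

61/20

N_ring = 40 + 2·21 = 82
40(ω_s−ω_c) = −82(ω_r−ω_c),  ω_r=0, ω_c=1
ω_s = 1 − (82/40)(0−1) = 61/20
ω_s/ω_c = 61/20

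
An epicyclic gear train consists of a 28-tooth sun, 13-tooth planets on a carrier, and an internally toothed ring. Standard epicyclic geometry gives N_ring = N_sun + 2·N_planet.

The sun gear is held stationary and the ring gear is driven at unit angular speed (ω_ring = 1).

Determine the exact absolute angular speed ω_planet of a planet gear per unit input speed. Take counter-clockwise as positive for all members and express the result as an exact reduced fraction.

N_ring = 28 + 2·13 = 54
28(ω_s−ω_c) = −54(ω_r−ω_c),  ω_s=0, ω_r=1
28(0−ω_c) = −54(1−ω_c)  ⇒  82ω_c = 54  ⇒  ω_c = 27/41
sun–planet: 28·(0−27/41) = −13·(ω_p−ω_c)  ⇒  ω_p−ω_c = −(28/13)·(-27/41) = 756/533
ω_p = 27/41 + 756/533 = 27/13

27/13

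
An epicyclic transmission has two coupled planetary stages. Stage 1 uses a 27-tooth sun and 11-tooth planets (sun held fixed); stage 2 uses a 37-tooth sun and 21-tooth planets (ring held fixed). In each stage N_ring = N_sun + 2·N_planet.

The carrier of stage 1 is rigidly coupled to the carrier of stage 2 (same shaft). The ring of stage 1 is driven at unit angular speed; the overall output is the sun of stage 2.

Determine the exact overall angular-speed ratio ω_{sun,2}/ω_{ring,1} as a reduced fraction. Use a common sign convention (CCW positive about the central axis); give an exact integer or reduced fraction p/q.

Stage 1: N_ring = 27 + 2·11 = 49
Stage 1: 27(ω_s−ω_c) = −49(ω_r−ω_c),  ω_s=0, ω_r=1
Stage 1: 27(0−ω_c) = −49(1−ω_c)  ⇒  76ω_c = 49  ⇒  ω_c = 49/76
  ⇒ ω_c¹/ω_r¹ = 49/76
Stage 2: N_ring = 37 + 2·21 = 79
Stage 2: 37(ω_s−ω_c) = −79(ω_r−ω_c),  ω_r=0, ω_c=1
Stage 2: ω_s = 1 − (79/37)(0−1) = 116/37
  ⇒ ω_s²/ω_c² = 116/37
Coupling ω_c² = ω_c¹ ⇒ overall = 49/76 × 116/37 = 1421/703

1421/703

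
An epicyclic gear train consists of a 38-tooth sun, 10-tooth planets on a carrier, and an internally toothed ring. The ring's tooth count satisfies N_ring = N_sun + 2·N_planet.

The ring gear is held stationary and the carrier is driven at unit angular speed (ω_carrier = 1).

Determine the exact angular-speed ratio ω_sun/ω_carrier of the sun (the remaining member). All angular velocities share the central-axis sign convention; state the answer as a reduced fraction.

N_ring = 38 + 2·10 = 58
38(ω_s−ω_c) = −58(ω_r−ω_c),  ω_r=0, ω_c=1
ω_s = 1 − (58/38)(0−1) = 48/19
ω_s/ω_c = 48/19

48/19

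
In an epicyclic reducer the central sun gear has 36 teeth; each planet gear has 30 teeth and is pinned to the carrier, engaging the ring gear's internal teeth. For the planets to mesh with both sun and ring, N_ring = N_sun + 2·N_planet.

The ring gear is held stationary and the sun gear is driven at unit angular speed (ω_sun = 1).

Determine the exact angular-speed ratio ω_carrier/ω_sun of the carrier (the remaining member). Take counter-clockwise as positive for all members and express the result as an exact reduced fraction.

3/11

N_ring = 36 + 2·30 = 96
36(ω_s−ω_c) = −96(ω_r−ω_c),  ω_r=0, ω_s=1
36(1−ω_c) = −96(0−ω_c)  ⇒  132ω_c = 36  ⇒  ω_c = 3/11
ω_c/ω_s = 3/11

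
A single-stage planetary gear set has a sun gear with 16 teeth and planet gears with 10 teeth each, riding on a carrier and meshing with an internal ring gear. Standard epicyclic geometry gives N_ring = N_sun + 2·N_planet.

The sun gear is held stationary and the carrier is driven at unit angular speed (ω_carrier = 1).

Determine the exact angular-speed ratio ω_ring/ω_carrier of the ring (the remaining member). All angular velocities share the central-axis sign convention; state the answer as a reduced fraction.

N_ring = 16 + 2·10 = 36
16(ω_s−ω_c) = −36(ω_r−ω_c),  ω_s=0, ω_c=1
ω_r = 1 − (16/36)(0−1) = 13/9
ω_r/ω_c = 13/9

13/9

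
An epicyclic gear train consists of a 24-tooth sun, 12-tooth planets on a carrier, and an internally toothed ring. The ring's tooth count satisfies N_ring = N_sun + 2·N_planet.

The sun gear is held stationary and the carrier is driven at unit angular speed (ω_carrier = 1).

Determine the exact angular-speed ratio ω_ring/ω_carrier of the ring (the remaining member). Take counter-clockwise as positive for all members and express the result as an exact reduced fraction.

N_ring = 24 + 2·12 = 48
24(ω_s−ω_c) = −48(ω_r−ω_c),  ω_s=0, ω_c=1
ω_r = 1 − (24/48)(0−1) = 3/2
ω_r/ω_c = 3/2

3/2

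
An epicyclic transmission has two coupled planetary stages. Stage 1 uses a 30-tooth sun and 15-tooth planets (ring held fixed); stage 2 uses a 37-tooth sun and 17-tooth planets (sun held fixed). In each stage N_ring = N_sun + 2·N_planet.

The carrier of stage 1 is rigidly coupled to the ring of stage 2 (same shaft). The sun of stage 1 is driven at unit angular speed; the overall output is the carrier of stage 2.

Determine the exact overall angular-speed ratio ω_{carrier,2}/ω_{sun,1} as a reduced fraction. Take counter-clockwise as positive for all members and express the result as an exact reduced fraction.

Stage 1: N_ring = 30 + 2·15 = 60
Stage 1: 30(ω_s−ω_c) = −60(ω_r−ω_c),  ω_r=0, ω_s=1
Stage 1: 30(1−ω_c) = −60(0−ω_c)  ⇒  90ω_c = 30  ⇒  ω_c = 1/3
  ⇒ ω_c¹/ω_s¹ = 1/3
Stage 2: N_ring = 37 + 2·17 = 71
Stage 2: 37(ω_s−ω_c) = −71(ω_r−ω_c),  ω_s=0, ω_r=1
Stage 2: 37(0−ω_c) = −71(1−ω_c)  ⇒  108ω_c = 71  ⇒  ω_c = 71/108
  ⇒ ω_c²/ω_r² = 71/108
Coupling ω_r² = ω_c¹ ⇒ overall = 1/3 × 71/108 = 71/324

71/324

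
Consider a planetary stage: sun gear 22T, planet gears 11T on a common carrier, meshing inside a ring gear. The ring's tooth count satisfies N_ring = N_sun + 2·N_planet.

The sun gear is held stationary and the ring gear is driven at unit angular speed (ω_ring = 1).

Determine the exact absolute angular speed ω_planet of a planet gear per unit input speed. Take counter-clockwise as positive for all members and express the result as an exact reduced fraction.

2

N_ring = 22 + 2·11 = 44
22(ω_s−ω_c) = −44(ω_r−ω_c),  ω_s=0, ω_r=1
22(0−ω_c) = −44(1−ω_c)  ⇒  66ω_c = 44  ⇒  ω_c = 2/3
sun–planet: 22·(0−2/3) = −11·(ω_p−ω_c)  ⇒  ω_p−ω_c = −(22/11)·(-2/3) = 4/3
ω_p = 2/3 + 4/3 = 2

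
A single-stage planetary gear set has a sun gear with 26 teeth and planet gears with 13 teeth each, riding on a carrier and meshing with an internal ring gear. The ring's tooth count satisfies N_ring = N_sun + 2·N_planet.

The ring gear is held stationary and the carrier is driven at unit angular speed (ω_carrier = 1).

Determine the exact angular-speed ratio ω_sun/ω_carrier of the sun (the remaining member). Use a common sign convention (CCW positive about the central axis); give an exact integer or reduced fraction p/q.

N_ring = 26 + 2·13 = 52
26(ω_s−ω_c) = −52(ω_r−ω_c),  ω_r=0, ω_c=1
ω_s = 1 − (52/26)(0−1) = 3
ω_s/ω_c = 3

3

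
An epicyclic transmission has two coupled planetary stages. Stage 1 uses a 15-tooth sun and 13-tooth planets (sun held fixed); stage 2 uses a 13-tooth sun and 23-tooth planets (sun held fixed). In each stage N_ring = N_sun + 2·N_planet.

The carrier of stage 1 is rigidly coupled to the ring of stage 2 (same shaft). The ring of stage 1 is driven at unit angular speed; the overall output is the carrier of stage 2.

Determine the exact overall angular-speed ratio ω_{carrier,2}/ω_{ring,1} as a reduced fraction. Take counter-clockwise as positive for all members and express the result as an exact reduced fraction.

Stage 1: N_ring = 15 + 2·13 = 41
Stage 1: 15(ω_s−ω_c) = −41(ω_r−ω_c),  ω_s=0, ω_r=1
Stage 1: 15(0−ω_c) = −41(1−ω_c)  ⇒  56ω_c = 41  ⇒  ω_c = 41/56
  ⇒ ω_c¹/ω_r¹ = 41/56
Stage 2: N_ring = 13 + 2·23 = 59
Stage 2: 13(ω_s−ω_c) = −59(ω_r−ω_c),  ω_s=0, ω_r=1
Stage 2: 13(0−ω_c) = −59(1−ω_c)  ⇒  72ω_c = 59  ⇒  ω_c = 59/72
  ⇒ ω_c²/ω_r² = 59/72
Coupling ω_r² = ω_c¹ ⇒ overall = 41/56 × 59/72 = 2419/4032

2419/4032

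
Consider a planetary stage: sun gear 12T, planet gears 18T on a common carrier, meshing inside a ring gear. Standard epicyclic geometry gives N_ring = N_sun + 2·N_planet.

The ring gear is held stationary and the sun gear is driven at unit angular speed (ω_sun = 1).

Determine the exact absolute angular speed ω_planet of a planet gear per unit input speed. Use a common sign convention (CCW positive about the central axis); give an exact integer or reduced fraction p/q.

-1/3

N_ring = 12 + 2·18 = 48
12(ω_s−ω_c) = −48(ω_r−ω_c),  ω_r=0, ω_s=1
12(1−ω_c) = −48(0−ω_c)  ⇒  60ω_c = 12  ⇒  ω_c = 1/5
sun–planet: 12·(1−1/5) = −18·(ω_p−ω_c)  ⇒  ω_p−ω_c = −(12/18)·(4/5) = -8/15
ω_p = 1/5 − 8/15 = -1/3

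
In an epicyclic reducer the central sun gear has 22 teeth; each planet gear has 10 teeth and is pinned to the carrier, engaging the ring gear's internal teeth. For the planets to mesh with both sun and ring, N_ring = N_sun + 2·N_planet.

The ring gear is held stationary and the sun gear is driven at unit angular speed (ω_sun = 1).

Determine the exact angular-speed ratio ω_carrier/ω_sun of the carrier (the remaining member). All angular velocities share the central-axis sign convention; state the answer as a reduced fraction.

11/32

N_ring = 22 + 2·10 = 42
22(ω_s−ω_c) = −42(ω_r−ω_c),  ω_r=0, ω_s=1
22(1−ω_c) = −42(0−ω_c)  ⇒  64ω_c = 22  ⇒  ω_c = 11/32
ω_c/ω_s = 11/32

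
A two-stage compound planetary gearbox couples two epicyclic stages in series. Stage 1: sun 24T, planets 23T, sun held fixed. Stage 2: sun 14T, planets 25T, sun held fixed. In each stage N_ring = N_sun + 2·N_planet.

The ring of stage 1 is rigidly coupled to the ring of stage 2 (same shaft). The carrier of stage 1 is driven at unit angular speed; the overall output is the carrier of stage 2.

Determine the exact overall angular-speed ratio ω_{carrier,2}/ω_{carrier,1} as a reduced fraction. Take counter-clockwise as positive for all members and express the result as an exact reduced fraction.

1504/1365

Stage 1: N_ring = 24 + 2·23 = 70
Stage 1: 24(ω_s−ω_c) = −70(ω_r−ω_c),  ω_s=0, ω_c=1
Stage 1: ω_r = 1 − (24/70)(0−1) = 47/35
  ⇒ ω_r¹/ω_c¹ = 47/35
Stage 2: N_ring = 14 + 2·25 = 64
Stage 2: 14(ω_s−ω_c) = −64(ω_r−ω_c),  ω_s=0, ω_r=1
Stage 2: 14(0−ω_c) = −64(1−ω_c)  ⇒  78ω_c = 64  ⇒  ω_c = 32/39
  ⇒ ω_c²/ω_r² = 32/39
Coupling ω_r² = ω_r¹ ⇒ overall = 47/35 × 32/39 = 1504/1365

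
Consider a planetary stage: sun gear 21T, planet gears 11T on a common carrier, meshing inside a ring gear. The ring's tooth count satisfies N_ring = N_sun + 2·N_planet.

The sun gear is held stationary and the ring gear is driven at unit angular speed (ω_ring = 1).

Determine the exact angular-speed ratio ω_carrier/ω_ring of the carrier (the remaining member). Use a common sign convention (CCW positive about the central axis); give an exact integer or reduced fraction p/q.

N_ring = 21 + 2·11 = 43
21(ω_s−ω_c) = −43(ω_r−ω_c),  ω_s=0, ω_r=1
21(0−ω_c) = −43(1−ω_c)  ⇒  64ω_c = 43  ⇒  ω_c = 43/64
ω_c/ω_r = 43/64

43/64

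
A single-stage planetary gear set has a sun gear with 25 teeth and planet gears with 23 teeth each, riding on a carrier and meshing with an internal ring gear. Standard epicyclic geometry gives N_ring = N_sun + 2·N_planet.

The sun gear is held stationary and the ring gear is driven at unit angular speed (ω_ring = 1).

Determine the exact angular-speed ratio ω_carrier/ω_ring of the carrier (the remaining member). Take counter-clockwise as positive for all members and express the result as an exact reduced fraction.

N_ring = 25 + 2·23 = 71
25(ω_s−ω_c) = −71(ω_r−ω_c),  ω_s=0, ω_r=1
25(0−ω_c) = −71(1−ω_c)  ⇒  96ω_c = 71  ⇒  ω_c = 71/96
ω_c/ω_r = 71/96

71/96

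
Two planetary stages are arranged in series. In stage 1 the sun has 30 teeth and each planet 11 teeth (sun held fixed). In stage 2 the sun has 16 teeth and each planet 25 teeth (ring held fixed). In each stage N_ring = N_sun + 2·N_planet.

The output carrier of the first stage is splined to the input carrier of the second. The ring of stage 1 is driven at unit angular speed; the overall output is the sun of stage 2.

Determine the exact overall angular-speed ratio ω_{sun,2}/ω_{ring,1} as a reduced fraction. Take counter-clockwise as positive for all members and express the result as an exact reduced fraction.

13/4

Stage 1: N_ring = 30 + 2·11 = 52
Stage 1: 30(ω_s−ω_c) = −52(ω_r−ω_c),  ω_s=0, ω_r=1
Stage 1: 30(0−ω_c) = −52(1−ω_c)  ⇒  82ω_c = 52  ⇒  ω_c = 26/41
  ⇒ ω_c¹/ω_r¹ = 26/41
Stage 2: N_ring = 16 + 2·25 = 66
Stage 2: 16(ω_s−ω_c) = −66(ω_r−ω_c),  ω_r=0, ω_c=1
Stage 2: ω_s = 1 − (66/16)(0−1) = 41/8
  ⇒ ω_s²/ω_c² = 41/8
Coupling ω_c² = ω_c¹ ⇒ overall = 26/41 × 41/8 = 13/4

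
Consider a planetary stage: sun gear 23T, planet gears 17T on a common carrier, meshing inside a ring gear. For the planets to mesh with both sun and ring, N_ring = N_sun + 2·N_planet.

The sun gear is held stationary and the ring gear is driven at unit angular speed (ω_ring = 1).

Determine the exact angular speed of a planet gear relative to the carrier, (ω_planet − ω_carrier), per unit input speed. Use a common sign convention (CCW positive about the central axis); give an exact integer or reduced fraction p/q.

N_ring = 23 + 2·17 = 57
23(ω_s−ω_c) = −57(ω_r−ω_c),  ω_s=0, ω_r=1
23(0−ω_c) = −57(1−ω_c)  ⇒  80ω_c = 57  ⇒  ω_c = 57/80
sun–planet: 23·(0−57/80) = −17·(ω_p−ω_c)  ⇒  ω_p−ω_c = −(23/17)·(-57/80) = 1311/1360

1311/1360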